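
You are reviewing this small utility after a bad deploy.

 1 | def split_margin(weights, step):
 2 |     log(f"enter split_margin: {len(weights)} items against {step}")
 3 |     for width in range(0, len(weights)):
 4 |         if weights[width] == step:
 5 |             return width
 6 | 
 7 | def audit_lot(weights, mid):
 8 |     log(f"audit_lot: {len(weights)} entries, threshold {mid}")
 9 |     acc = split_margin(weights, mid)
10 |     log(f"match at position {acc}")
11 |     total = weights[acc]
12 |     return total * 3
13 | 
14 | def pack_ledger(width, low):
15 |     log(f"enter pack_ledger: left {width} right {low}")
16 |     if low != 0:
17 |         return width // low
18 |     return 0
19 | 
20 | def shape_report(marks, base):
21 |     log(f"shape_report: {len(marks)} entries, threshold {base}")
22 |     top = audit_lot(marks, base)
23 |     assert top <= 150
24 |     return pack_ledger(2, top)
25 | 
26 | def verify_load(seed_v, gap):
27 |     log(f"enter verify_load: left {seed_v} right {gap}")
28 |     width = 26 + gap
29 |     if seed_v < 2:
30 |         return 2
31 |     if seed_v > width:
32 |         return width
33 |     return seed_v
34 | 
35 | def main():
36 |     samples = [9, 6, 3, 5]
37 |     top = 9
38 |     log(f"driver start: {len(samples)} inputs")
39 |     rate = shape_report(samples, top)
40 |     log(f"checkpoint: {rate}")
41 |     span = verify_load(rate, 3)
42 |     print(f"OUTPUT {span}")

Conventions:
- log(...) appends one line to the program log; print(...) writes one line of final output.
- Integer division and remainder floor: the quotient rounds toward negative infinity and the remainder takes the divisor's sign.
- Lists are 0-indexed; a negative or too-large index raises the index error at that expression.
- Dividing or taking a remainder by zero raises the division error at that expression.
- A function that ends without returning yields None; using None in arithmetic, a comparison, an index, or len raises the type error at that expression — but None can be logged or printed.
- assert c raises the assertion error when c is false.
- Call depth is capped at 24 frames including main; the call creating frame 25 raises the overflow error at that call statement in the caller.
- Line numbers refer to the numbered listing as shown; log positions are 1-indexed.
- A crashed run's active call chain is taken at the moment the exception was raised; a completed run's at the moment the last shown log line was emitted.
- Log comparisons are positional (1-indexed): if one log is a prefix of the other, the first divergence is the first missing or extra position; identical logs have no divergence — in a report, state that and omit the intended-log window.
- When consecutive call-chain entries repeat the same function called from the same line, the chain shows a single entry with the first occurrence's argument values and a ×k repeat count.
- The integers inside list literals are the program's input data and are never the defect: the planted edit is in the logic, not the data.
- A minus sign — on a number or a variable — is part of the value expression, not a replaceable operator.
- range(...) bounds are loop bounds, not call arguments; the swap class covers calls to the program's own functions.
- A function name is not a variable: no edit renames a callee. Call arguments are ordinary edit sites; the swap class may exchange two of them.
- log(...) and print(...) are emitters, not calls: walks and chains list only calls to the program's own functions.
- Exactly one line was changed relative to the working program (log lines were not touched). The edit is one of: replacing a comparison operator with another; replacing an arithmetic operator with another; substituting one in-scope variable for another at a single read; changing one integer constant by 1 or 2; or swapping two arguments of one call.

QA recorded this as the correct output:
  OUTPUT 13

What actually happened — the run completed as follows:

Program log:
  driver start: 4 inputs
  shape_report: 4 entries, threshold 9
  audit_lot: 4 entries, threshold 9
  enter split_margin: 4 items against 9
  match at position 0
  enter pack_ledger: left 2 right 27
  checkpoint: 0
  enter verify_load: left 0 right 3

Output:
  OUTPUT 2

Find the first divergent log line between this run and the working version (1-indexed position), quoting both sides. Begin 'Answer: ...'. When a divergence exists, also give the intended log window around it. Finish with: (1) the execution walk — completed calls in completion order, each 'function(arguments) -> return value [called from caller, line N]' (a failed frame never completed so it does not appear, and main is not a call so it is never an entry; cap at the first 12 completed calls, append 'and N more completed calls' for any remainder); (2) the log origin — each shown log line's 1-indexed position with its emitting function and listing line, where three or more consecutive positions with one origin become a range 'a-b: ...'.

Answer: position 6 — shown 'enter pack_ledger: left 2 right 27', intended 'enter pack_ledger: left 27 right 2'.
Intended log window:
  4: enter split_margin: 4 items against 9
  5: match at position 0
  6: enter pack_ledger: left 27 right 2
  7: checkpoint: 13
Execution walk:
  split_margin([9, 6, 3, 5], 9) -> 0  [called from audit_lot, line 9]
  audit_lot([9, 6, 3, 5], 9) -> 27  [called from shape_report, line 22]
  pack_ledger(2, 27) -> 0  [called from shape_report, line 24]
  shape_report([9, 6, 3, 5], 9) -> 0  [called from main, line 39]
  verify_load(0, 3) -> 2  [called from main, line 41]
Origin of each log line:
  1: logged in main at line 38
  2: logged in shape_report at line 21
  3: logged in audit_lot at line 8
  4: logged in split_margin at line 2
  5: logged in audit_lot at line 10
  6: logged in pack_ledger at line 15
  7: logged in main at line 40
  8: logged in verify_load at line 27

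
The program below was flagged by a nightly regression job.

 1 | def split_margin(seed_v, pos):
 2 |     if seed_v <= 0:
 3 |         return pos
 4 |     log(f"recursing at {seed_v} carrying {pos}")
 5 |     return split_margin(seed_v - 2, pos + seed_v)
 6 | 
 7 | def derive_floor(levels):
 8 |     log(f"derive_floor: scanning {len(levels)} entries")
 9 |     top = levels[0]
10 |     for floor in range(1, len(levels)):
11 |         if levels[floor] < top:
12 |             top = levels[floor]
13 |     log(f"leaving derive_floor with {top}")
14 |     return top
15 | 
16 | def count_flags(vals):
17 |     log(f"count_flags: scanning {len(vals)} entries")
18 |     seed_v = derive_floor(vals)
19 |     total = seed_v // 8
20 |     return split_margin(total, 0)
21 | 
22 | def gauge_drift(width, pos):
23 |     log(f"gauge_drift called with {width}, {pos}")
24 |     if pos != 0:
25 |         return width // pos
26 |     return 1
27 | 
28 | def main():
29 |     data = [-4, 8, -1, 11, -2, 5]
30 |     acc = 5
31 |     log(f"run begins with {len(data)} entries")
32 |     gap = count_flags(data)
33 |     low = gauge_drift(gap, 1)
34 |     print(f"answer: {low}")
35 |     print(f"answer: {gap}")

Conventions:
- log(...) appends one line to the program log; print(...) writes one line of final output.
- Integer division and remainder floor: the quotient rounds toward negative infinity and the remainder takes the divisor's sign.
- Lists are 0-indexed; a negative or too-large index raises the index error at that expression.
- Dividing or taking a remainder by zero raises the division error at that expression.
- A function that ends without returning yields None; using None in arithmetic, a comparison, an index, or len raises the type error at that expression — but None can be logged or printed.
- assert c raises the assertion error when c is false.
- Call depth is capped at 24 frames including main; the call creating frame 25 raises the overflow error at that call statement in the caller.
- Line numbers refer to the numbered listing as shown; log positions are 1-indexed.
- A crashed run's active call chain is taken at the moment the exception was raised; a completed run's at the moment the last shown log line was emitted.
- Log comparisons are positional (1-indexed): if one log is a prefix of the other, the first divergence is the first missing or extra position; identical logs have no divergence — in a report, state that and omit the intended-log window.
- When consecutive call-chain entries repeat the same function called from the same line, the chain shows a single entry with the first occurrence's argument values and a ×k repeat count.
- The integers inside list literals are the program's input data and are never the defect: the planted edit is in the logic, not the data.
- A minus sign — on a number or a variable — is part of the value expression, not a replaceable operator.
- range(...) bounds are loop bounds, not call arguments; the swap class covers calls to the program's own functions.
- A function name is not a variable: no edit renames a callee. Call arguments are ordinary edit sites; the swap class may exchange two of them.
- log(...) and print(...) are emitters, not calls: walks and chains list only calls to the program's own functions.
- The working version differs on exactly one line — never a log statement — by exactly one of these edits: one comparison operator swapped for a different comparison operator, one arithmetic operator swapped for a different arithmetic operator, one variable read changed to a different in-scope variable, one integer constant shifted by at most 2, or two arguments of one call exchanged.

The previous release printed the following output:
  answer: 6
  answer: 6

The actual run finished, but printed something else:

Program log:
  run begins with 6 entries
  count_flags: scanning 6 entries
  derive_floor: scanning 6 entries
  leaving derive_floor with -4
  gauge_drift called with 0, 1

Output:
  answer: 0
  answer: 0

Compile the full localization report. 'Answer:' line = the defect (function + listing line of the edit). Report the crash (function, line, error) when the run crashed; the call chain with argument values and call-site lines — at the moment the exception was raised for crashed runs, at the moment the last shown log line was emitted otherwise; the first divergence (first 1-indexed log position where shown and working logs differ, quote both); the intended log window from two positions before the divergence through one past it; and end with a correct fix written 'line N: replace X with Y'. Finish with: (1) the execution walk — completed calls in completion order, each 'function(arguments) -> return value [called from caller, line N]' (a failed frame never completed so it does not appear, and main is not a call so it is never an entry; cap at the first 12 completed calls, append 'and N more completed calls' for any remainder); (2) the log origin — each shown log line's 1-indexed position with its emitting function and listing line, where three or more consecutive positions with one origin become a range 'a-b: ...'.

Answer: the defect is in count_flags at line 19.
Key observation: The earliest visible damage is log position 5 — 'gauge_drift called with 0, 1' rather than the intended 'recursing at 4 carrying 0'.
Call chain: main -> gauge_drift(0, 1) (called at line 33).
First divergence: at position 5 the run shows 'gauge_drift called with 0, 1' where the working version logs 'recursing at 4 carrying 0'.
Intended log window:
  3: derive_floor: scanning 6 entries
  4: leaving derive_floor with -4
  5: recursing at 4 carrying 0
  6: recursing at 2 carrying 4
Execution walk:
  derive_floor([-4, 8, -1, 11, -2, 5]) -> -4  [called from count_flags, line 18]
  split_margin(-1, 0) -> 0  [called from count_flags, line 20]
  count_flags([-4, 8, -1, 11, -2, 5]) -> 0  [called from main, line 32]
  gauge_drift(0, 1) -> 0  [called from main, line 33]
Log origin:
  1: from main, line 31
  2: from count_flags, line 17
  3: from derive_floor, line 8
  4: from derive_floor, line 13
  5: from gauge_drift, line 23
A correct fix: line 19: replace `//` with `%`.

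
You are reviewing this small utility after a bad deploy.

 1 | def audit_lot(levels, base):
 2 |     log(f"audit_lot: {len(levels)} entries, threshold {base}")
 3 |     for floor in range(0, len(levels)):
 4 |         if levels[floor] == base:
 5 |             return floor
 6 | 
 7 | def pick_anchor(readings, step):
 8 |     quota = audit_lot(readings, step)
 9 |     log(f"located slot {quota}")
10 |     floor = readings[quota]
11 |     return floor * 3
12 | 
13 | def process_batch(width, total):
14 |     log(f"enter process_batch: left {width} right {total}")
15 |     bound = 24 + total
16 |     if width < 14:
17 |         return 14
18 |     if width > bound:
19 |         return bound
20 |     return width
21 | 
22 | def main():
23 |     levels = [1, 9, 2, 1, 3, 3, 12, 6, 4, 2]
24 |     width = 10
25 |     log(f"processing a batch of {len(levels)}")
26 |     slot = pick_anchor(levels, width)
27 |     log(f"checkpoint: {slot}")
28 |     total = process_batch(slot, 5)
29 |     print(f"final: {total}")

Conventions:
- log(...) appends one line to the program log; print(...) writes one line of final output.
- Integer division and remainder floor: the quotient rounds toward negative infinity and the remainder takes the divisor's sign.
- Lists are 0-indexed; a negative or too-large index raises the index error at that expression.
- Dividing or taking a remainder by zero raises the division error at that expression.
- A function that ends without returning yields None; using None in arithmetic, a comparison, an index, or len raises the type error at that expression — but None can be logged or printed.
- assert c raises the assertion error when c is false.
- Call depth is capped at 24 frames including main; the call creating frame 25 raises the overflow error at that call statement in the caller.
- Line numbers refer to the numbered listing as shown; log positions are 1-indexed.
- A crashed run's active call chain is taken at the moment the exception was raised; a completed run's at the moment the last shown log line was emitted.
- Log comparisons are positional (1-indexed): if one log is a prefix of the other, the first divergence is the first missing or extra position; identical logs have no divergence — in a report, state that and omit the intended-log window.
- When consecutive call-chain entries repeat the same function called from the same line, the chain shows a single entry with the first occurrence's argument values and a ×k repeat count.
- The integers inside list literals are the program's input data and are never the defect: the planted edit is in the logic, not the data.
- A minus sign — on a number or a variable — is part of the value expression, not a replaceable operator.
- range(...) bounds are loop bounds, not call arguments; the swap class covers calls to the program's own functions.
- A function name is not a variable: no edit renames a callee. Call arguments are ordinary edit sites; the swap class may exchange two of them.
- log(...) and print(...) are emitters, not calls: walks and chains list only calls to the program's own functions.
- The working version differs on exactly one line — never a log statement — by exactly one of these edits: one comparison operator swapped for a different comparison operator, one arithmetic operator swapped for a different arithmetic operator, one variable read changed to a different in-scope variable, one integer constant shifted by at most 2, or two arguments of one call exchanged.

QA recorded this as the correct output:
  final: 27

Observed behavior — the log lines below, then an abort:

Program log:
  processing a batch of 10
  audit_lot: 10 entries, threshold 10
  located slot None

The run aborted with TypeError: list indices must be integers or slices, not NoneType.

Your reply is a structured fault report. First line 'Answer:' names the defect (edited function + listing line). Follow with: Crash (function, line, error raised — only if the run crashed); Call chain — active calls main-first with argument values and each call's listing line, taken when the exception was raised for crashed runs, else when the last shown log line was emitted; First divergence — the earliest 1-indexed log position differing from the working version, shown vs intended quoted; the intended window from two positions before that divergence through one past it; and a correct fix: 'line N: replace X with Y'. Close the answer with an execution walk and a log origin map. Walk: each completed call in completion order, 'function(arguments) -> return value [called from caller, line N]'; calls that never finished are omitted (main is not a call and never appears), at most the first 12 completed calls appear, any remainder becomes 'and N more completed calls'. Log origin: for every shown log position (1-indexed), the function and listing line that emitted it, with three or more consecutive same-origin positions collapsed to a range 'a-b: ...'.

Answer: the defect is in main at line 24.
The tell: The log first diverges at position 2: the faulty run prints 'audit_lot: 10 entries, threshold 10' where the working version prints 'audit_lot: 10 entries, threshold 9'.
Crash: pick_anchor, line 10, TypeError.
Call chain: main -> pick_anchor([1, 9, 2, 1, 3, 3, 12, 6, 4, 2], 10) (called at line 26).
First divergence: position 2; shown 'audit_lot: 10 entries, threshold 10' vs intended 'audit_lot: 10 entries, threshold 9'.
Intended log window:
  1: processing a batch of 10
  2: audit_lot: 10 entries, threshold 9
  3: located slot 1
Execution walk:
  audit_lot([1, 9, 2, 1, 3, 3, 12, 6, 4, 2], 10) -> None  [called from pick_anchor, line 8]
Log origins:
  1: from main, line 25
  2: from audit_lot, line 2
  3: from pick_anchor, line 9
A correct fix: line 24: replace `10` with `9`.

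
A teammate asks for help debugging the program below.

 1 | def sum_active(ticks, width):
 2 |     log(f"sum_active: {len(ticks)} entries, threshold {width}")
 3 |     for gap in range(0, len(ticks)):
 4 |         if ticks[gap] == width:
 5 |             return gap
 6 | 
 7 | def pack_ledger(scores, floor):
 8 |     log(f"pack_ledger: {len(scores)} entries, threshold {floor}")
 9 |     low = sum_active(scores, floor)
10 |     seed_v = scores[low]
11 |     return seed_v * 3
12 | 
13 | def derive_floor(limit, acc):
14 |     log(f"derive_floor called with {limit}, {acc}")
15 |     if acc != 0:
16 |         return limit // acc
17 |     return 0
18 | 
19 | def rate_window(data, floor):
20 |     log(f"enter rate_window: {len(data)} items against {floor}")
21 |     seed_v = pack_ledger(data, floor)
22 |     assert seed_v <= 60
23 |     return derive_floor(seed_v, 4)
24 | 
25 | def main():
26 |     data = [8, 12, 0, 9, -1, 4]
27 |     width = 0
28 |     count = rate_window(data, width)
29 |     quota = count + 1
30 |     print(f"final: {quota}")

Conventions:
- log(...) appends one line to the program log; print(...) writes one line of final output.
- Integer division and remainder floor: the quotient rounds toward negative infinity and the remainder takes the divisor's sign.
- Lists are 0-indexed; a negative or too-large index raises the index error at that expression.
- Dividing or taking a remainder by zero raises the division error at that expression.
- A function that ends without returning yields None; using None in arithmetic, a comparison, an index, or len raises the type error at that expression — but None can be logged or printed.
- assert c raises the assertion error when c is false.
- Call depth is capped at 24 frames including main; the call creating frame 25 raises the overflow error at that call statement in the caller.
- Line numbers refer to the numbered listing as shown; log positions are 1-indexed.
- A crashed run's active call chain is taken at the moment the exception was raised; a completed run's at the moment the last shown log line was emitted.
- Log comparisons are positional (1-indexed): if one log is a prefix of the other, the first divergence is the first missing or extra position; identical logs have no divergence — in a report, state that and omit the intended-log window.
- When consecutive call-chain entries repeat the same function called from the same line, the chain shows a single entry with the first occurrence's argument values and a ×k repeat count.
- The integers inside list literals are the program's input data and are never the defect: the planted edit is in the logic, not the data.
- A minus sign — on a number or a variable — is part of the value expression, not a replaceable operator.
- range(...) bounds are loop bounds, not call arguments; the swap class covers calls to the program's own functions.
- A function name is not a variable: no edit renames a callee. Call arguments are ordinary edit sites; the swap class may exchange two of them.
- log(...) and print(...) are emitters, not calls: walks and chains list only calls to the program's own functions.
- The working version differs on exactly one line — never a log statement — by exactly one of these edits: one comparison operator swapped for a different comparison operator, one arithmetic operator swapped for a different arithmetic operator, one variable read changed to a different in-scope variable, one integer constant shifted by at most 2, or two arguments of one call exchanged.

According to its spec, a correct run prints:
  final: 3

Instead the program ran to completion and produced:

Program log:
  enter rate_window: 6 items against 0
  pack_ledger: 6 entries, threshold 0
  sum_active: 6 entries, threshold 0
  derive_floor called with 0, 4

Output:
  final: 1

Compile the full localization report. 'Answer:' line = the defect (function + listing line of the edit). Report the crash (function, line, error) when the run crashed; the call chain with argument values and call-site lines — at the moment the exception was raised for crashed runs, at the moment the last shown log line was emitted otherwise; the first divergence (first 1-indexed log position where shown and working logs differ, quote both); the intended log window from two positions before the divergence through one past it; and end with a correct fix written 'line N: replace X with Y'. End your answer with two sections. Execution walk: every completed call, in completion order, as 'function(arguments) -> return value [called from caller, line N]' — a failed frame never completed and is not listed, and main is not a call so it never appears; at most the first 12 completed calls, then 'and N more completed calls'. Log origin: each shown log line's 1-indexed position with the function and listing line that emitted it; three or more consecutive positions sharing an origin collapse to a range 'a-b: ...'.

Answer: the defect is in main at line 29.
Key fact: The logs agree in full; only the final output differs.
Call chain: main -> rate_window([8, 12, 0, 9, -1, 4], 0) (called at line 28) -> derive_floor(0, 4) (called at line 23).
First divergence: none; the two logs match at every position.
Execution walk:
  sum_active([8, 12, 0, 9, -1, 4], 0) -> 2  [called from pack_ledger, line 9]
  pack_ledger([8, 12, 0, 9, -1, 4], 0) -> 0  [called from rate_window, line 21]
  derive_floor(0, 4) -> 0  [called from rate_window, line 23]
  rate_window([8, 12, 0, 9, -1, 4], 0) -> 0  [called from main, line 28]
Log origins:
  1: from rate_window, line 20
  2: from pack_ledger, line 8
  3: from sum_active, line 2
  4: from derive_floor, line 14
A correct fix: line 29: replace `1` with `3`.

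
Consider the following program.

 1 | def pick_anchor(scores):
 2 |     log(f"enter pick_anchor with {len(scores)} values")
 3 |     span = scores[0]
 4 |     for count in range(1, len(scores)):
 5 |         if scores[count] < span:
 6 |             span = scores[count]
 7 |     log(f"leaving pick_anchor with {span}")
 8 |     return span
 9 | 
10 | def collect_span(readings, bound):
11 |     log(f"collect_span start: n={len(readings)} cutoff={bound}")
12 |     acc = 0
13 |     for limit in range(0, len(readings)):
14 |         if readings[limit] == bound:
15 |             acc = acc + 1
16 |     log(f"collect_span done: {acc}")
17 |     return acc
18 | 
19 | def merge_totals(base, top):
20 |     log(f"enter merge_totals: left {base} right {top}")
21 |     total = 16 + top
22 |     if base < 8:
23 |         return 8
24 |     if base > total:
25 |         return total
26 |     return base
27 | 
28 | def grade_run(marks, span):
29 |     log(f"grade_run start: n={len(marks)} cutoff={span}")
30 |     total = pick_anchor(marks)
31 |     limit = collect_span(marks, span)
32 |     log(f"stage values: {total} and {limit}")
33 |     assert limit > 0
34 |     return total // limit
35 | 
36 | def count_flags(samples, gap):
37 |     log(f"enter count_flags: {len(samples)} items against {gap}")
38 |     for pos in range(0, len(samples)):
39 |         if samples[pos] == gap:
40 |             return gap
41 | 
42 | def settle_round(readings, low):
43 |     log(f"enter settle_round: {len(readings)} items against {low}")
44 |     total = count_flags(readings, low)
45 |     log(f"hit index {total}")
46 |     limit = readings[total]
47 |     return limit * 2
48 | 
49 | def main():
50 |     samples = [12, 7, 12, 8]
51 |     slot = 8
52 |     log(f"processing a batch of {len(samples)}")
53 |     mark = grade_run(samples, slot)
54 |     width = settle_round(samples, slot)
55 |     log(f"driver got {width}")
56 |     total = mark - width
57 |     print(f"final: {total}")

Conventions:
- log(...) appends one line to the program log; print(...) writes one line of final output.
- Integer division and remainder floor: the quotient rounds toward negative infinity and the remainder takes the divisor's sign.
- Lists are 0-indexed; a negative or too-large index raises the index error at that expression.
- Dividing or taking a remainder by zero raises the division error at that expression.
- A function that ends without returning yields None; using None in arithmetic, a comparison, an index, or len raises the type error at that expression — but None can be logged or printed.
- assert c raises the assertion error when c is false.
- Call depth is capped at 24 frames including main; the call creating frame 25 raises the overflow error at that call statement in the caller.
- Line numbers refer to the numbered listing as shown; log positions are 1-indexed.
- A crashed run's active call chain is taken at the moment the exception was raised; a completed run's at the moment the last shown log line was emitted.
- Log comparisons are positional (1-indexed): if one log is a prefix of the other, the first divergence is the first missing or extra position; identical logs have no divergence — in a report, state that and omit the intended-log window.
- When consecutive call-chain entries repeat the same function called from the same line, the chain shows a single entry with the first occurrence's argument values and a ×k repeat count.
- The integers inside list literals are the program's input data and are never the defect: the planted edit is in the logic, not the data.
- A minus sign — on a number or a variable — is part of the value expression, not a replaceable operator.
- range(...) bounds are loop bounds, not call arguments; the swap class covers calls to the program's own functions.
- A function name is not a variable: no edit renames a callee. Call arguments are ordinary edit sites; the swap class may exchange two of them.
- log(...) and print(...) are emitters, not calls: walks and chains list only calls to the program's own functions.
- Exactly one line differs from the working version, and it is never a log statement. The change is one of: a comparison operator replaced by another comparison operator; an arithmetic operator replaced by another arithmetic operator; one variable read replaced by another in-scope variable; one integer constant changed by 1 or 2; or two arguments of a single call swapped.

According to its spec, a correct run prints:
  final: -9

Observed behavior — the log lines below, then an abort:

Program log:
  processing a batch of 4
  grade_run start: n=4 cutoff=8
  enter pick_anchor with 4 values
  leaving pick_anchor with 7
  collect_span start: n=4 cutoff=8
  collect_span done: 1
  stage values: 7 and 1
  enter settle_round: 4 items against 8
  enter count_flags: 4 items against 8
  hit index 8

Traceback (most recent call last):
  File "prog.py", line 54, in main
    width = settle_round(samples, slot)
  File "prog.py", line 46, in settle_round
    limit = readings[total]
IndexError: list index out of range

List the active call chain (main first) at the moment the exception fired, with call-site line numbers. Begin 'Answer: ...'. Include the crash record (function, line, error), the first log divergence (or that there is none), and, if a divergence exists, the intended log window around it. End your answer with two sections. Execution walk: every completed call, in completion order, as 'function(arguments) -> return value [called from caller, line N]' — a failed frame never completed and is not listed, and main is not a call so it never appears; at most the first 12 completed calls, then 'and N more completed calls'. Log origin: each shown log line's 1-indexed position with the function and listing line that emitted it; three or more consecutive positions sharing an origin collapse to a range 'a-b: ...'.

Answer: main -> settle_round (called at line 54).
Core observation: At log position 10 the runs split — shown 'hit index 8', but the working version logs 'hit index 3'.
Crash: settle_round, line 46, IndexError.
First divergence: at position 10 the run shows 'hit index 8' where the working version logs 'hit index 3'.
Intended log window:
  8: enter settle_round: 4 items against 8
  9: enter count_flags: 4 items against 8
  10: hit index 3
  11: driver got 16
Execution walk:
  pick_anchor([12, 7, 12, 8]) -> 7  [called from grade_run, line 30]
  collect_span([12, 7, 12, 8], 8) -> 1  [called from grade_run, line 31]
  grade_run([12, 7, 12, 8], 8) -> 7  [called from main, line 53]
  count_flags([12, 7, 12, 8], 8) -> 8  [called from settle_round, line 44]
Origin of each log line:
  1: from main, line 52
  2: from grade_run, line 29
  3: from pick_anchor, line 2
  4: from pick_anchor, line 7
  5: from collect_span, line 11
  6: from collect_span, line 16
  7: from grade_run, line 32
  8: from settle_round, line 43
  9: from count_flags, line 37
  10: from settle_round, line 45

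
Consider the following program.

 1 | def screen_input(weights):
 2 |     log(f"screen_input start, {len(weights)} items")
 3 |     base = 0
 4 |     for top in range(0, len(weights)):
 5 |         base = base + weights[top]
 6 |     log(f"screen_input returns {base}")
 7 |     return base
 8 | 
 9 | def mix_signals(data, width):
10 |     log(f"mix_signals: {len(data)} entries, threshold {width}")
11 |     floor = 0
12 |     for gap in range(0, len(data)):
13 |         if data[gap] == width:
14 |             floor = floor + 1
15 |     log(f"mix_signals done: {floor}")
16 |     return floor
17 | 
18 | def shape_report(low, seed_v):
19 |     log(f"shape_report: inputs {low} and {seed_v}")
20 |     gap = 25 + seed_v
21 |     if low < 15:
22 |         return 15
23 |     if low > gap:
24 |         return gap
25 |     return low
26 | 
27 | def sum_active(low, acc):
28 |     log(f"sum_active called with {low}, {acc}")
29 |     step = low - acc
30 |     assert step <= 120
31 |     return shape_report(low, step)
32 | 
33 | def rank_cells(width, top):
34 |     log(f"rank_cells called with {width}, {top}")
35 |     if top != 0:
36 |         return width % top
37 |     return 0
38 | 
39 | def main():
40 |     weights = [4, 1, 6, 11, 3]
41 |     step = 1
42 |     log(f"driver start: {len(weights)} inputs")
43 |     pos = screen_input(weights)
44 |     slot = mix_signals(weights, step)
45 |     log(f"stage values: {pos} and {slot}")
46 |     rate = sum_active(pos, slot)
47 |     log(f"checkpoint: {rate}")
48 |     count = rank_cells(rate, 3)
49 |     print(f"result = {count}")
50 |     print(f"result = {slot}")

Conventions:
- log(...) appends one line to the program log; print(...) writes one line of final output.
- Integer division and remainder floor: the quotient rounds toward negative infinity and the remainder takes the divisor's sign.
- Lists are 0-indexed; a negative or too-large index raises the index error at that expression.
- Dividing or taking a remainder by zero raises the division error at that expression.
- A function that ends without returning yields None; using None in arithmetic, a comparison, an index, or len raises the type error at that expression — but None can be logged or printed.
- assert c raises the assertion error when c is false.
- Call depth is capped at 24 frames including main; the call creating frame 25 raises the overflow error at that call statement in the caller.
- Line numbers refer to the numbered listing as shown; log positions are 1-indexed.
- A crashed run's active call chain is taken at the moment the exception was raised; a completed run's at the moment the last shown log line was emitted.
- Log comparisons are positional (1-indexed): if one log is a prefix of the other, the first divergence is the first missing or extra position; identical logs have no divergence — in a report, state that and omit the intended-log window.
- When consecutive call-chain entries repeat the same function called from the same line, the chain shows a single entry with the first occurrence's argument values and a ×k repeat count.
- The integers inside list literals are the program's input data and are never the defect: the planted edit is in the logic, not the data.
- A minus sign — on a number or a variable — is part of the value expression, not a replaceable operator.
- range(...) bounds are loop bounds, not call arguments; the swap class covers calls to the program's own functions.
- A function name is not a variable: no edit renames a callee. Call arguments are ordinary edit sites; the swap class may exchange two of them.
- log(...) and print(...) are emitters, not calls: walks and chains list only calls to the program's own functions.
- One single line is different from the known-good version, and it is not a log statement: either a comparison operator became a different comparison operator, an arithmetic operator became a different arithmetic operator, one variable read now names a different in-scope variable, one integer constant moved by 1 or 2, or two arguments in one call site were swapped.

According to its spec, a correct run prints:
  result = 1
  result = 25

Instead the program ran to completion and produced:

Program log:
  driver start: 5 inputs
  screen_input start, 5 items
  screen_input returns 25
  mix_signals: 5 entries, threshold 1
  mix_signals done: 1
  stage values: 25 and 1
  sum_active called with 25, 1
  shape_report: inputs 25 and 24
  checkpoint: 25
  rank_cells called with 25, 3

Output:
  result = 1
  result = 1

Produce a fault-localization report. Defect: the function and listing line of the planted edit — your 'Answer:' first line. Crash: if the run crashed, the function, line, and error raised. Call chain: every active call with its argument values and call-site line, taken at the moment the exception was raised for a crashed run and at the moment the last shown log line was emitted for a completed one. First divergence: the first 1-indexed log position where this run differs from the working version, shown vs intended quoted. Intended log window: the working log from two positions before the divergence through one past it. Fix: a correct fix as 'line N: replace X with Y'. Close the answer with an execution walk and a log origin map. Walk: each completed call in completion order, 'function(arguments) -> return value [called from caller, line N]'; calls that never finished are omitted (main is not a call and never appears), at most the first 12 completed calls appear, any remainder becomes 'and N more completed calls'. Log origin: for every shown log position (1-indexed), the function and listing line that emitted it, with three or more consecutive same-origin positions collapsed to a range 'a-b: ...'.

Answer: the defect is in main at line 50.
The tell: The two runs log identically and part ways only at the printed values.
Call chain: main -> rank_cells(25, 3) (called at line 48).
First divergence: none; the two logs match at every position.
Execution walk:
  screen_input([4, 1, 6, 11, 3]) -> 25  [called from main, line 43]
  mix_signals([4, 1, 6, 11, 3], 1) -> 1  [called from main, line 44]
  shape_report(25, 24) -> 25  [called from sum_active, line 31]
  sum_active(25, 1) -> 25  [called from main, line 46]
  rank_cells(25, 3) -> 1  [called from main, line 48]
Log line origins:
  1: logged in main at line 42
  2: logged in screen_input at line 2
  3: logged in screen_input at line 6
  4: logged in mix_signals at line 10
  5: logged in mix_signals at line 15
  6: logged in main at line 45
  7: logged in sum_active at line 28
  8: logged in shape_report at line 19
  9: logged in main at line 47
  10: logged in rank_cells at line 34
A correct fix: line 50: replace `slot` with `rate`.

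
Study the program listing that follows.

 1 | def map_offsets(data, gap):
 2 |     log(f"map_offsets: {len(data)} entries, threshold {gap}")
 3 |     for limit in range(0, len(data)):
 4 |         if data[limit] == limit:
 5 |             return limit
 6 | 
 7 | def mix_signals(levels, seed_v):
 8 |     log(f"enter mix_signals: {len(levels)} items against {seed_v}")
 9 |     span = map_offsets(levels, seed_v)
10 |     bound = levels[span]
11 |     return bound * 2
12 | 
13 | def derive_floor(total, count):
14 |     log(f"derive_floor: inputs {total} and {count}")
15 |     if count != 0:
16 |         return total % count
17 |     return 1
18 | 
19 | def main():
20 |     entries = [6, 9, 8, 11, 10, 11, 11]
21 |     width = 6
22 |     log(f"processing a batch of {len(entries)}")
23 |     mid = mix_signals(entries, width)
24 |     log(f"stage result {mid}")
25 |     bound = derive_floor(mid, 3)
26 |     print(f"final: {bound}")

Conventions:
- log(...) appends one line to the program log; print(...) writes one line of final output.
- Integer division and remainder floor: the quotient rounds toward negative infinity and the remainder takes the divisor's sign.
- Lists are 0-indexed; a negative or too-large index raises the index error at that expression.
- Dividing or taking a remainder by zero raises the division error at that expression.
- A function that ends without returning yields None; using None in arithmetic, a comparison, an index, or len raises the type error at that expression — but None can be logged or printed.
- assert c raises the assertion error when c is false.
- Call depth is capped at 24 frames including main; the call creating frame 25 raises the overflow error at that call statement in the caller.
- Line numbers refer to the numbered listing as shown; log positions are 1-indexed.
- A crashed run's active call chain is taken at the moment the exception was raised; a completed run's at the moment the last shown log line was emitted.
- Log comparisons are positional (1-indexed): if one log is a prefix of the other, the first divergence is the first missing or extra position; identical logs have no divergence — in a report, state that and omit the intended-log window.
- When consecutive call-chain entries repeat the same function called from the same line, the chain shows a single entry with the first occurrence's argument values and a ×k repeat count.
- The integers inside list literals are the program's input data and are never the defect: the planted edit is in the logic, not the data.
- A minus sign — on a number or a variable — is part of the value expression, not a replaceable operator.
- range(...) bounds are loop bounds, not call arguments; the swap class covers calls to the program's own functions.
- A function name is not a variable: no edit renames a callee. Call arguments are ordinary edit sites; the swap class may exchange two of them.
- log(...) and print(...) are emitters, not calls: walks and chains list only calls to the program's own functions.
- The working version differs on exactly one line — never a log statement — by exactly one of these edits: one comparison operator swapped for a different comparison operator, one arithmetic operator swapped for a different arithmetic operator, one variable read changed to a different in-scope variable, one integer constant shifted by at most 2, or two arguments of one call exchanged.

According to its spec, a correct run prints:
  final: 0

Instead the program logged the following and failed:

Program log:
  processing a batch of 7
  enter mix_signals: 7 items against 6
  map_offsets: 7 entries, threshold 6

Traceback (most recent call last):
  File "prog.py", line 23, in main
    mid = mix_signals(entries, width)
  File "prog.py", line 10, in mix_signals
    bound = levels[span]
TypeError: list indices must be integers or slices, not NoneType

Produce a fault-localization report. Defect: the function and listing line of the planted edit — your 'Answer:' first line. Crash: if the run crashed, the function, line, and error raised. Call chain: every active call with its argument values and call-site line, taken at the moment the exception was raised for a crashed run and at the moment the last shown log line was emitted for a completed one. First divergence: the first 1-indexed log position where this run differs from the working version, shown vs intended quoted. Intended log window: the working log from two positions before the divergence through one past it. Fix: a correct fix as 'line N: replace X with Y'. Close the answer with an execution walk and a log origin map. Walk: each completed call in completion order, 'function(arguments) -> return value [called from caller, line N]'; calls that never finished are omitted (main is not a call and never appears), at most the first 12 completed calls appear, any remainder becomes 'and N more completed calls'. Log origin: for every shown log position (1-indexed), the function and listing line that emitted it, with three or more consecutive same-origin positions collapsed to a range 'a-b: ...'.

Answer: the defect is in map_offsets at line 4.
Key fact: Only 3 log lines were emitted before the run died; the intended continuation was 'stage result 12'.
Crash: mix_signals, line 10, TypeError.
Call chain: main -> mix_signals([6, 9, 8, 11, 10, 11, 11], 6) (called at line 23).
First divergence: position 4 — after 3 matching lines the faulty run goes silent; intended next line 'stage result 12'.
Intended log window:
  2: enter mix_signals: 7 items against 6
  3: map_offsets: 7 entries, threshold 6
  4: stage result 12
  5: derive_floor: inputs 12 and 3
Execution walk:
  map_offsets([6, 9, 8, 11, 10, 11, 11], 6) -> None  [called from mix_signals, line 9]
Log origin:
  1: emitted by main (line 22)
  2: emitted by mix_signals (line 8)
  3: emitted by map_offsets (line 2)
A correct fix: line 4: replace `data[limit] == limit` with `data[limit] == gap`.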